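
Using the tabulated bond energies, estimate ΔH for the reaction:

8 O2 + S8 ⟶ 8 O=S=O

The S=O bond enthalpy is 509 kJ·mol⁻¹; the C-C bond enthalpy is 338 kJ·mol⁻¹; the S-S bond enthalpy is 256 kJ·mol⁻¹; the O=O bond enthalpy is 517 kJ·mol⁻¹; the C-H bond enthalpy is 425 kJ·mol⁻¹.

ΔH ≈ −1960 kJ

Bonds broken (reactants):
  O=O: 8 × 517 = 4136
  S-S: 8 × 256 = 2048
  Σ(broken) = 6184 kJ
Bonds formed (products):
  S=O: 16 × 509 = 8144
  Σ(formed) = 8144 kJ
ΔH = Σ(broken) − Σ(formed) = 6184 − 8144 = −1960 kJ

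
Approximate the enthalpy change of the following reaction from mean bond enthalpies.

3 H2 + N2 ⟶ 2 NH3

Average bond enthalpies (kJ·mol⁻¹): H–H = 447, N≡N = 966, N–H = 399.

Bonds broken (reactants):
  H–H: 3 × 447 = 1341
  N≡N: 1 × 966 = 966
  Σ(broken) = 2307 kJ
Bonds formed (products):
  N–H: 6 × 399 = 2394
  Σ(formed) = 2394 kJ
ΔH = Σ(broken) − Σ(formed) = 2307 − 2394 = −87 kJ

ΔH ≈ −87 kJ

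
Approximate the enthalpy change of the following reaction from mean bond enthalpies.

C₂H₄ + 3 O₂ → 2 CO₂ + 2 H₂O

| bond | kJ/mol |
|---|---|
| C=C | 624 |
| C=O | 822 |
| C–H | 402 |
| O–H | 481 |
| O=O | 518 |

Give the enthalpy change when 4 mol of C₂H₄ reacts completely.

Bonds broken (reactants):
  C–H: 4 × 402 = 1608
  C=C: 1 × 624 = 624
  O=O: 3 × 518 = 1554
  Σ(broken) = 3786 kJ
Bonds formed (products):
  C=O: 4 × 822 = 3288
  O–H: 4 × 481 = 1924
  Σ(formed) = 5212 kJ
ΔH = Σ(broken) − Σ(formed) = 3786 − 5212 = −1426 kJ
For 4× the reaction as written: 4 × (−1426) = −5704 kJ

ΔH = −5704 kJ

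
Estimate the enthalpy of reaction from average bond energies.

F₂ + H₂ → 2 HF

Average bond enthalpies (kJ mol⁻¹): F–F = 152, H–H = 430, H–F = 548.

ΔH ≈ −514 kJ

Bonds broken (reactants):
  F–F: 1 × 152 = 152
  H–H: 1 × 430 = 430
  Σ(broken) = 582 kJ
Bonds formed (products):
  H–F: 2 × 548 = 1096
  Σ(formed) = 1096 kJ
ΔH = Σ(broken) − Σ(formed) = 582 − 1096 = −514 kJ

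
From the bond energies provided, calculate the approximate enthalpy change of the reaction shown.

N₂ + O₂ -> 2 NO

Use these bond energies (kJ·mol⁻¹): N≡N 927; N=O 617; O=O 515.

Bonds broken (reactants):
  N≡N: 1 × 927 = 927
  O=O: 1 × 515 = 515
  Σ(broken) = 1442 kJ
Bonds formed (products):
  N=O: 2 × 617 = 1234
  Σ(formed) = 1234 kJ
ΔH = Σ(broken) − Σ(formed) = 1442 − 1234 = +208 kJ

ΔH ≈ +208 kJ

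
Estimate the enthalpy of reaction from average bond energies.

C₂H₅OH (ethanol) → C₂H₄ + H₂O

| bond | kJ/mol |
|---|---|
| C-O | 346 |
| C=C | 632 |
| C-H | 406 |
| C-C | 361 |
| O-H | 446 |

Bonds broken (reactants):
  C-C: 1 × 361 = 361
  C-H: 5 × 406 = 2030
  C-O: 1 × 346 = 346
  O-H: 1 × 446 = 446
  Σ(broken) = 3183 kJ
Bonds formed (products):
  C-H: 4 × 406 = 1624
  C=C: 1 × 632 = 632
  O-H: 2 × 446 = 892
  Σ(formed) = 3148 kJ
ΔH = Σ(broken) − Σ(formed) = 3183 − 3148 = +35 kJ

ΔH ≈ +35 kJ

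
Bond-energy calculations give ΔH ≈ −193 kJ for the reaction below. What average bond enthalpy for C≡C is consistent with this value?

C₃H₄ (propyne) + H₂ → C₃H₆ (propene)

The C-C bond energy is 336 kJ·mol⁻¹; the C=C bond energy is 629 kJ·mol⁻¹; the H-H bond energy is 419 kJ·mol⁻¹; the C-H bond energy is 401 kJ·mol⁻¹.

Let D be the C≡C bond energy.
Σ(broken) = 1×D + 1×336 + 4×401 + 1×419 = 2359 + D
Σ(formed) = 1×336 + 6×401 + 1×629 = 3371
ΔH = Σ(broken) − Σ(formed) = (2359 + D) − (3371) = −1012 + D
Setting this equal to −193 kJ gives D = 819 kJ/mol.

D(C≡C) ≈ 819 kJ/mol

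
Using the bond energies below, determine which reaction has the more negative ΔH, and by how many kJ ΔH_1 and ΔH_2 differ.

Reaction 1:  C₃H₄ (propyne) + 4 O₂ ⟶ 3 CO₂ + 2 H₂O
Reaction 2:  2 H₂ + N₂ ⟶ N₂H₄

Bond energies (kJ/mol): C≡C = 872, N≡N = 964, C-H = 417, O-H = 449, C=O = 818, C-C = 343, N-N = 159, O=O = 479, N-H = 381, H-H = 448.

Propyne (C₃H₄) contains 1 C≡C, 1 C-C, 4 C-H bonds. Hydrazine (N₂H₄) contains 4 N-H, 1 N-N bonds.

Reaction 1, by 2082 kJ

Reaction 1:
  Bonds broken (reactants):
    C≡C: 1 × 872 = 872
    C-C: 1 × 343 = 343
    C-H: 4 × 417 = 1668
    O=O: 4 × 479 = 1916
    Σ(broken) = 4799 kJ
  Bonds formed (products):
    C=O: 6 × 818 = 4908
    O-H: 4 × 449 = 1796
    Σ(formed) = 6704 kJ
  ΔH_1 = 4799 − 6704 = −1905 kJ
Reaction 2:
  Bonds broken (reactants):
    H-H: 2 × 448 = 896
    N≡N: 1 × 964 = 964
    Σ(broken) = 1860 kJ
  Bonds formed (products):
    N-H: 4 × 381 = 1524
    N-N: 1 × 159 = 159
    Σ(formed) = 1683 kJ
  ΔH_2 = 1860 − 1683 = +177 kJ
ΔH_1 − ΔH_2 = −2082 kJ, so reaction 1 has the more negative ΔH; |ΔH_1 − ΔH_2| = 2082 kJ.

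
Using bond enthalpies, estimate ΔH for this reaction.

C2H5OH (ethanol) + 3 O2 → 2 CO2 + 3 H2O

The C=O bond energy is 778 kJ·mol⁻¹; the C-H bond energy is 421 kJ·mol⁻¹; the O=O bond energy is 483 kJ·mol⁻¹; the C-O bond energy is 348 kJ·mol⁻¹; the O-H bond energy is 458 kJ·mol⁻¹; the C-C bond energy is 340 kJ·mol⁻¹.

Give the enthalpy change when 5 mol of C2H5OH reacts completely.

ΔH = −5800 kJ

Bonds broken (reactants):
  C-C: 1 × 340 = 340
  C-H: 5 × 421 = 2105
  C-O: 1 × 348 = 348
  O-H: 1 × 458 = 458
  O=O: 3 × 483 = 1449
  Σ(broken) = 4700 kJ
Bonds formed (products):
  C=O: 4 × 778 = 3112
  O-H: 6 × 458 = 2748
  Σ(formed) = 5860 kJ
ΔH = Σ(broken) − Σ(formed) = 4700 − 5860 = −1160 kJ
For 5× the reaction as written: 5 × (−1160) = −5800 kJ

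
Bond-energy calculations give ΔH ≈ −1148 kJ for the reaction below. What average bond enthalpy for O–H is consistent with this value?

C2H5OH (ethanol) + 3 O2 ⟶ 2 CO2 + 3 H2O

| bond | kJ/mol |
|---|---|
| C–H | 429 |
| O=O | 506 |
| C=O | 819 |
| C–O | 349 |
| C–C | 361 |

Let D be the O–H bond energy.
Σ(broken) = 1×361 + 5×429 + 1×349 + 1×D + 3×506 = 4373 + D
Σ(formed) = 4×819 + 6×D = 3276 + 6D
ΔH = Σ(broken) − Σ(formed) = (4373 + D) − (3276 + 6D) = +1097 − 5D
Setting this equal to −1148 kJ gives 5D = 2245, so D = 449 kJ/mol.

D(O–H) ≈ 449 kJ/mol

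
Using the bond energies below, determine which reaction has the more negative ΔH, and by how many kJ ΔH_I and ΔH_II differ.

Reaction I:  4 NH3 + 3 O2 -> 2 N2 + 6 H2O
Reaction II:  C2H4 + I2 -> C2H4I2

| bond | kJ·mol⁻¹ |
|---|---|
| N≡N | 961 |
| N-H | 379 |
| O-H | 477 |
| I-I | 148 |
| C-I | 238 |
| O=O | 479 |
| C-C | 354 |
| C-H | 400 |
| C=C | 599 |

Reaction I, by 1578 kJ

Reaction I:
  Bonds broken (reactants):
    N-H: 12 × 379 = 4548
    O=O: 3 × 479 = 1437
    Σ(broken) = 5985 kJ
  Bonds formed (products):
    N≡N: 2 × 961 = 1922
    O-H: 12 × 477 = 5724
    Σ(formed) = 7646 kJ
  ΔH_I = 5985 − 7646 = −1661 kJ
Reaction II:
  Bonds broken (reactants):
    C-H: 4 × 400 = 1600
    C=C: 1 × 599 = 599
    I-I: 1 × 148 = 148
    Σ(broken) = 2347 kJ
  Bonds formed (products):
    C-C: 1 × 354 = 354
    C-H: 4 × 400 = 1600
    C-I: 2 × 238 = 476
    Σ(formed) = 2430 kJ
  ΔH_II = 2347 − 2430 = −83 kJ
ΔH_I − ΔH_II = −1578 kJ, so reaction I has the more negative ΔH; |ΔH_I − ΔH_II| = 1578 kJ.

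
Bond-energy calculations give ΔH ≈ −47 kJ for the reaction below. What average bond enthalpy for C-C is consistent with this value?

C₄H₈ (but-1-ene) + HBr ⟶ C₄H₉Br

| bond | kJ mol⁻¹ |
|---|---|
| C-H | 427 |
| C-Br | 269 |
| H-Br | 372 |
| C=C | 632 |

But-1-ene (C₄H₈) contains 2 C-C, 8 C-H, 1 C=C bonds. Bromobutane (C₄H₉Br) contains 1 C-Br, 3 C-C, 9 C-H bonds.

D(C-C) ≈ 355 kJ/mol

Let D be the C-C bond energy.
Σ(broken) = 2×D + 8×427 + 1×632 + 1×372 = 4420 + 2D
Σ(formed) = 1×269 + 3×D + 9×427 = 4112 + 3D
ΔH = Σ(broken) − Σ(formed) = (4420 + 2D) − (4112 + 3D) = +308 − D
Setting this equal to −47 kJ gives D = 355 kJ/mol.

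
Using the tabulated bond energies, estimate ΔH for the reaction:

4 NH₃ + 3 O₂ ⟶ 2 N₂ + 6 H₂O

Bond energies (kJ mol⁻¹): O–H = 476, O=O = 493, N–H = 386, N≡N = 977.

ΔH ≈ −1555 kJ

Bonds broken (reactants):
  N–H: 12 × 386 = 4632
  O=O: 3 × 493 = 1479
  Σ(broken) = 6111 kJ
Bonds formed (products):
  N≡N: 2 × 977 = 1954
  O–H: 12 × 476 = 5712
  Σ(formed) = 7666 kJ
ΔH = Σ(broken) − Σ(formed) = 6111 − 7666 = −1555 kJ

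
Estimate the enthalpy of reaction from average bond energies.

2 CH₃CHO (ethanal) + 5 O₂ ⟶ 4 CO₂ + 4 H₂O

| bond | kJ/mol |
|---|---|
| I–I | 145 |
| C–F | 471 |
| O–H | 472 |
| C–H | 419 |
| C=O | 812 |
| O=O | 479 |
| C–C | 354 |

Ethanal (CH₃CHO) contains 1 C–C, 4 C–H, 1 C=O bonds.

Bonds broken (reactants):
  C–C: 2 × 354 = 708
  C–H: 8 × 419 = 3352
  C=O: 2 × 812 = 1624
  O=O: 5 × 479 = 2395
  Σ(broken) = 8079 kJ
Bonds formed (products):
  C=O: 8 × 812 = 6496
  O–H: 8 × 472 = 3776
  Σ(formed) = 10272 kJ
ΔH = Σ(broken) − Σ(formed) = 8079 − 10272 = −2193 kJ

ΔH ≈ −2193 kJ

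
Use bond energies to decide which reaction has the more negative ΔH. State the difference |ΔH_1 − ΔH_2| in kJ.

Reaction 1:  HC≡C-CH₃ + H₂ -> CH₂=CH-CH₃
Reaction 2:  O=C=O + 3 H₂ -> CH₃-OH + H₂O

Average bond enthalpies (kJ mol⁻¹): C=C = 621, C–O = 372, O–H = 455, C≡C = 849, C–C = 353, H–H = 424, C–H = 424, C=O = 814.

Reaction 1:
  Bonds broken (reactants):
    C≡C: 1 × 849 = 849
    C–C: 1 × 353 = 353
    C–H: 4 × 424 = 1696
    H–H: 1 × 424 = 424
    Σ(broken) = 3322 kJ
  Bonds formed (products):
    C–C: 1 × 353 = 353
    C–H: 6 × 424 = 2544
    C=C: 1 × 621 = 621
    Σ(formed) = 3518 kJ
  ΔH_1 = 3322 − 3518 = −196 kJ
Reaction 2:
  Bonds broken (reactants):
    C=O: 2 × 814 = 1628
    H–H: 3 × 424 = 1272
    Σ(broken) = 2900 kJ
  Bonds formed (products):
    C–H: 3 × 424 = 1272
    C–O: 1 × 372 = 372
    O–H: 3 × 455 = 1365
    Σ(formed) = 3009 kJ
  ΔH_2 = 2900 − 3009 = −109 kJ
ΔH_1 − ΔH_2 = −87 kJ, so reaction 1 has the more negative ΔH; |ΔH_1 − ΔH_2| = 87 kJ.

Reaction 1, by 87 kJ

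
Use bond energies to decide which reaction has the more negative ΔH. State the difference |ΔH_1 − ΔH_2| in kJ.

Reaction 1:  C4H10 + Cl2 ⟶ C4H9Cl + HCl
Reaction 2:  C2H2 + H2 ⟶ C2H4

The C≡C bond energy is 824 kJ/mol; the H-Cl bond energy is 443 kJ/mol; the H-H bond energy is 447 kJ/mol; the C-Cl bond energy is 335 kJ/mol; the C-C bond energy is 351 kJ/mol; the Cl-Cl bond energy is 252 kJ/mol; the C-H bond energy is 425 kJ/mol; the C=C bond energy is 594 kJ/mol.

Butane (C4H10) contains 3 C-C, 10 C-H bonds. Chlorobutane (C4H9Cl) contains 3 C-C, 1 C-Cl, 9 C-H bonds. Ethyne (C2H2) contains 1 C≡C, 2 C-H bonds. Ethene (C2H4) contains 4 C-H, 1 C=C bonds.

Reaction 1:
  Bonds broken (reactants):
    C-C: 3 × 351 = 1053
    C-H: 10 × 425 = 4250
    Cl-Cl: 1 × 252 = 252
    Σ(broken) = 5555 kJ
  Bonds formed (products):
    C-C: 3 × 351 = 1053
    C-Cl: 1 × 335 = 335
    C-H: 9 × 425 = 3825
    H-Cl: 1 × 443 = 443
    Σ(formed) = 5656 kJ
  ΔH_1 = 5555 − 5656 = −101 kJ
Reaction 2:
  Bonds broken (reactants):
    C≡C: 1 × 824 = 824
    C-H: 2 × 425 = 850
    H-H: 1 × 447 = 447
    Σ(broken) = 2121 kJ
  Bonds formed (products):
    C-H: 4 × 425 = 1700
    C=C: 1 × 594 = 594
    Σ(formed) = 2294 kJ
  ΔH_2 = 2121 − 2294 = −173 kJ
ΔH_1 − ΔH_2 = +72 kJ, so reaction 2 has the more negative ΔH; |ΔH_1 − ΔH_2| = 72 kJ.

Reaction 2, by 72 kJ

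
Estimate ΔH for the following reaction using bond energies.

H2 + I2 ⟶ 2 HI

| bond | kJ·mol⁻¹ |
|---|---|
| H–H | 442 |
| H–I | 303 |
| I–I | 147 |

Bonds broken (reactants):
  H–H: 1 × 442 = 442
  I–I: 1 × 147 = 147
  Σ(broken) = 589 kJ
Bonds formed (products):
  H–I: 2 × 303 = 606
  Σ(formed) = 606 kJ
ΔH = Σ(broken) − Σ(formed) = 589 − 606 = −17 kJ

ΔH ≈ −17 kJ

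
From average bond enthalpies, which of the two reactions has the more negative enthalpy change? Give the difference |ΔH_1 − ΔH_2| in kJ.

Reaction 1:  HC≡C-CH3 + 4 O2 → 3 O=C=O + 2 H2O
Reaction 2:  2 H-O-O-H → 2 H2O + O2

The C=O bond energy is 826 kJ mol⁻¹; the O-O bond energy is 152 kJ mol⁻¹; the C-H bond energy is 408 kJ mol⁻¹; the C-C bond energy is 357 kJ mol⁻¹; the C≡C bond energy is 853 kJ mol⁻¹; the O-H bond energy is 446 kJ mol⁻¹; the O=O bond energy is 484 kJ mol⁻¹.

Reaction 1, by 1782 kJ

Reaction 1:
  Bonds broken (reactants):
    C≡C: 1 × 853 = 853
    C-C: 1 × 357 = 357
    C-H: 4 × 408 = 1632
    O=O: 4 × 484 = 1936
    Σ(broken) = 4778 kJ
  Bonds formed (products):
    C=O: 6 × 826 = 4956
    O-H: 4 × 446 = 1784
    Σ(formed) = 6740 kJ
  ΔH_1 = 4778 − 6740 = −1962 kJ
Reaction 2:
  Bonds broken (reactants):
    O-H: 4 × 446 = 1784
    O-O: 2 × 152 = 304
    Σ(broken) = 2088 kJ
  Bonds formed (products):
    O-H: 4 × 446 = 1784
    O=O: 1 × 484 = 484
    Σ(formed) = 2268 kJ
  ΔH_2 = 2088 − 2268 = −180 kJ
ΔH_1 − ΔH_2 = −1782 kJ, so reaction 1 has the more negative ΔH; |ΔH_1 − ΔH_2| = 1782 kJ.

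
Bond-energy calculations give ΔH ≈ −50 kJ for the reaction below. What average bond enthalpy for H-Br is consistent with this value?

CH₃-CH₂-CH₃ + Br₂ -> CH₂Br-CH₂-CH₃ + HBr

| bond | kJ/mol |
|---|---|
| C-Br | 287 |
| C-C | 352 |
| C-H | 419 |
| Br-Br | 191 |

D(H-Br) ≈ 373 kJ/mol

Let D be the H-Br bond energy.
Σ(broken) = 1×191 + 2×352 + 8×419 = 4247
Σ(formed) = 1×287 + 2×352 + 7×419 + 1×D = 3924 + D
ΔH = Σ(broken) − Σ(formed) = (4247) − (3924 + D) = +323 − D
Setting this equal to −50 kJ gives D = 373 kJ/mol.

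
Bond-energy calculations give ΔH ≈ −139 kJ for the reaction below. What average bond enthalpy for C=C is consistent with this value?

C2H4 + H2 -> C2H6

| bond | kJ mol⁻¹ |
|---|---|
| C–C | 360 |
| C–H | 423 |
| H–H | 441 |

D(C=C) ≈ 626 kJ/mol

Let D be the C=C bond energy.
Σ(broken) = 4×423 + 1×D + 1×441 = 2133 + D
Σ(formed) = 1×360 + 6×423 = 2898
ΔH = Σ(broken) − Σ(formed) = (2133 + D) − (2898) = −765 + D
Setting this equal to −139 kJ gives D = 626 kJ/mol.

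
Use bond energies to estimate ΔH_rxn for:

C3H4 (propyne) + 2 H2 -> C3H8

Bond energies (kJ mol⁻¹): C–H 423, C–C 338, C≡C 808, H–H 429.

ΔH ≈ −364 kJ

Bonds broken (reactants):
  C≡C: 1 × 808 = 808
  C–C: 1 × 338 = 338
  C–H: 4 × 423 = 1692
  H–H: 2 × 429 = 858
  Σ(broken) = 3696 kJ
Bonds formed (products):
  C–C: 2 × 338 = 676
  C–H: 8 × 423 = 3384
  Σ(formed) = 4060 kJ
ΔH = Σ(broken) − Σ(formed) = 3696 − 4060 = −364 kJ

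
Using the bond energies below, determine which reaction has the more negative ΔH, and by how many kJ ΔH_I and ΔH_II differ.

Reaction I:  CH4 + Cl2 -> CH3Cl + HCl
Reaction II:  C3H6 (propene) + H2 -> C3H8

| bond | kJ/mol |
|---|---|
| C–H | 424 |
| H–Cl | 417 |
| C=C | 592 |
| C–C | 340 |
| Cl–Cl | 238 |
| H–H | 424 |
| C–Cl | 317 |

Reaction I:
  Bonds broken (reactants):
    C–H: 4 × 424 = 1696
    Cl–Cl: 1 × 238 = 238
    Σ(broken) = 1934 kJ
  Bonds formed (products):
    C–Cl: 1 × 317 = 317
    C–H: 3 × 424 = 1272
    H–Cl: 1 × 417 = 417
    Σ(formed) = 2006 kJ
  ΔH_I = 1934 − 2006 = −72 kJ
Reaction II:
  Bonds broken (reactants):
    C–C: 1 × 340 = 340
    C–H: 6 × 424 = 2544
    C=C: 1 × 592 = 592
    H–H: 1 × 424 = 424
    Σ(broken) = 3900 kJ
  Bonds formed (products):
    C–C: 2 × 340 = 680
    C–H: 8 × 424 = 3392
    Σ(formed) = 4072 kJ
  ΔH_II = 3900 − 4072 = −172 kJ
ΔH_I − ΔH_II = +100 kJ, so reaction II has the more negative ΔH; |ΔH_I − ΔH_II| = 100 kJ.

Reaction II, by 100 kJ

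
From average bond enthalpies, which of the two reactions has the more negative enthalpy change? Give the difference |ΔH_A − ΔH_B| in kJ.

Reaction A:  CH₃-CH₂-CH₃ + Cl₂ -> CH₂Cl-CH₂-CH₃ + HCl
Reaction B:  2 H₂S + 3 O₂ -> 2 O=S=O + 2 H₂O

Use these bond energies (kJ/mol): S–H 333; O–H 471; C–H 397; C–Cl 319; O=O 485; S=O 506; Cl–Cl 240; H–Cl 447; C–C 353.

Reaction B, by 992 kJ

Reaction A:
  Bonds broken (reactants):
    C–C: 2 × 353 = 706
    C–H: 8 × 397 = 3176
    Cl–Cl: 1 × 240 = 240
    Σ(broken) = 4122 kJ
  Bonds formed (products):
    C–C: 2 × 353 = 706
    C–Cl: 1 × 319 = 319
    C–H: 7 × 397 = 2779
    H–Cl: 1 × 447 = 447
    Σ(formed) = 4251 kJ
  ΔH_A = 4122 − 4251 = −129 kJ
Reaction B:
  Bonds broken (reactants):
    O=O: 3 × 485 = 1455
    S–H: 4 × 333 = 1332
    Σ(broken) = 2787 kJ
  Bonds formed (products):
    O–H: 4 × 471 = 1884
    S=O: 4 × 506 = 2024
    Σ(formed) = 3908 kJ
  ΔH_B = 2787 − 3908 = −1121 kJ
ΔH_A − ΔH_B = +992 kJ, so reaction B has the more negative ΔH; |ΔH_A − ΔH_B| = 992 kJ.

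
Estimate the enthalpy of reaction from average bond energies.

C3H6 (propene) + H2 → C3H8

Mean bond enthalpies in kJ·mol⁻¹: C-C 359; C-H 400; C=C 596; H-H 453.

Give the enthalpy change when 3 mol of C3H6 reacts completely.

ΔH = −330 kJ

Bonds broken (reactants):
  C-C: 1 × 359 = 359
  C-H: 6 × 400 = 2400
  C=C: 1 × 596 = 596
  H-H: 1 × 453 = 453
  Σ(broken) = 3808 kJ
Bonds formed (products):
  C-C: 2 × 359 = 718
  C-H: 8 × 400 = 3200
  Σ(formed) = 3918 kJ
ΔH = Σ(broken) − Σ(formed) = 3808 − 3918 = −110 kJ
For 3× the reaction as written: 3 × (−110) = −330 kJ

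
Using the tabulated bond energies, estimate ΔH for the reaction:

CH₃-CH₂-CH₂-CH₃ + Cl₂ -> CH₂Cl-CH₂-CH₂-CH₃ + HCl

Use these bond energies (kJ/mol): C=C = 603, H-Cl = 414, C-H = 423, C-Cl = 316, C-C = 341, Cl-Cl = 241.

Bonds broken (reactants):
  C-C: 3 × 341 = 1023
  C-H: 10 × 423 = 4230
  Cl-Cl: 1 × 241 = 241
  Σ(broken) = 5494 kJ
Bonds formed (products):
  C-C: 3 × 341 = 1023
  C-Cl: 1 × 316 = 316
  C-H: 9 × 423 = 3807
  H-Cl: 1 × 414 = 414
  Σ(formed) = 5560 kJ
ΔH = Σ(broken) − Σ(formed) = 5494 − 5560 = −66 kJ

ΔH ≈ −66 kJ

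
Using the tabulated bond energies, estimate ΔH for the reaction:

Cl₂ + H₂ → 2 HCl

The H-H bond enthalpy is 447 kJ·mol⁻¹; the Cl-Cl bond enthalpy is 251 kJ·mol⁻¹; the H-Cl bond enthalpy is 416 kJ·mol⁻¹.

Bonds broken (reactants):
  Cl-Cl: 1 × 251 = 251
  H-H: 1 × 447 = 447
  Σ(broken) = 698 kJ
Bonds formed (products):
  H-Cl: 2 × 416 = 832
  Σ(formed) = 832 kJ
ΔH = Σ(broken) − Σ(formed) = 698 − 832 = −134 kJ

ΔH ≈ −134 kJ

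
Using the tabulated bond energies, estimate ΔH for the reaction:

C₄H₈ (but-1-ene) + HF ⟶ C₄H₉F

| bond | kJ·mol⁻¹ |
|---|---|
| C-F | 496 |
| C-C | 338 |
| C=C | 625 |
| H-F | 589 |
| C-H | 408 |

Bonds broken (reactants):
  C-C: 2 × 338 = 676
  C-H: 8 × 408 = 3264
  C=C: 1 × 625 = 625
  H-F: 1 × 589 = 589
  Σ(broken) = 5154 kJ
Bonds formed (products):
  C-C: 3 × 338 = 1014
  C-F: 1 × 496 = 496
  C-H: 9 × 408 = 3672
  Σ(formed) = 5182 kJ
ΔH = Σ(broken) − Σ(formed) = 5154 − 5182 = −28 kJ

ΔH ≈ −28 kJ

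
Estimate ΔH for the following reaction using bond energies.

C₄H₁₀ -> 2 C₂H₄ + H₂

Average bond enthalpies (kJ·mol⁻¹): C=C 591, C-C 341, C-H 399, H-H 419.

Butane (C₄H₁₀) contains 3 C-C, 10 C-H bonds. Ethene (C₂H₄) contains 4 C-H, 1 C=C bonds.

ΔH ≈ +220 kJ

Bonds broken (reactants):
  C-C: 3 × 341 = 1023
  C-H: 10 × 399 = 3990
  Σ(broken) = 5013 kJ
Bonds formed (products):
  C-H: 8 × 399 = 3192
  C=C: 2 × 591 = 1182
  H-H: 1 × 419 = 419
  Σ(formed) = 4793 kJ
ΔH = Σ(broken) − Σ(formed) = 5013 − 4793 = +220 kJ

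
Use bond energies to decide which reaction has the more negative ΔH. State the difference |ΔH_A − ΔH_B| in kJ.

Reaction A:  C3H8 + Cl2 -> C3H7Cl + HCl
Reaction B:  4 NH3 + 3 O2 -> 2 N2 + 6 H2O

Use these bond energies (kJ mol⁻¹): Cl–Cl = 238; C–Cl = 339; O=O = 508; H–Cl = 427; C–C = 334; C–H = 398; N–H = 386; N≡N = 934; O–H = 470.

Reaction A:
  Bonds broken (reactants):
    C–C: 2 × 334 = 668
    C–H: 8 × 398 = 3184
    Cl–Cl: 1 × 238 = 238
    Σ(broken) = 4090 kJ
  Bonds formed (products):
    C–C: 2 × 334 = 668
    C–Cl: 1 × 339 = 339
    C–H: 7 × 398 = 2786
    H–Cl: 1 × 427 = 427
    Σ(formed) = 4220 kJ
  ΔH_A = 4090 − 4220 = −130 kJ
Reaction B:
  Bonds broken (reactants):
    N–H: 12 × 386 = 4632
    O=O: 3 × 508 = 1524
    Σ(broken) = 6156 kJ
  Bonds formed (products):
    N≡N: 2 × 934 = 1868
    O–H: 12 × 470 = 5640
    Σ(formed) = 7508 kJ
  ΔH_B = 6156 − 7508 = −1352 kJ
ΔH_A − ΔH_B = +1222 kJ, so reaction B has the more negative ΔH; |ΔH_A − ΔH_B| = 1222 kJ.

Reaction B, by 1222 kJ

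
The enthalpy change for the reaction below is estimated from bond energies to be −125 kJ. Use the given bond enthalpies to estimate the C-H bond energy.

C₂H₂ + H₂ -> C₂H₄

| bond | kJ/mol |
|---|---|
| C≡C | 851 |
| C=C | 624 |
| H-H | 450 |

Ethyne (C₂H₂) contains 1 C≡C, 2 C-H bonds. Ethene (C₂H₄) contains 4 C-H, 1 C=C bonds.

D(C-H) ≈ 401 kJ/mol

Let D be the C-H bond energy.
Σ(broken) = 1×851 + 2×D + 1×450 = 1301 + 2D
Σ(formed) = 4×D + 1×624 = 624 + 4D
ΔH = Σ(broken) − Σ(formed) = (1301 + 2D) − (624 + 4D) = +677 − 2D
Setting this equal to −125 kJ gives 2D = 802, so D = 401 kJ/mol.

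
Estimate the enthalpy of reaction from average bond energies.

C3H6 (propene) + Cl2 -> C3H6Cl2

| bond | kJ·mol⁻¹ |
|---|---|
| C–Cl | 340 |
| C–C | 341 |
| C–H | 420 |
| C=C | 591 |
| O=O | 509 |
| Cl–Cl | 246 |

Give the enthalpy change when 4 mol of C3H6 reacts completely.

ΔH = −736 kJ

Bonds broken (reactants):
  C–C: 1 × 341 = 341
  C–H: 6 × 420 = 2520
  C=C: 1 × 591 = 591
  Cl–Cl: 1 × 246 = 246
  Σ(broken) = 3698 kJ
Bonds formed (products):
  C–C: 2 × 341 = 682
  C–Cl: 2 × 340 = 680
  C–H: 6 × 420 = 2520
  Σ(formed) = 3882 kJ
ΔH = Σ(broken) − Σ(formed) = 3698 − 3882 = −184 kJ
For 4× the reaction as written: 4 × (−184) = −736 kJ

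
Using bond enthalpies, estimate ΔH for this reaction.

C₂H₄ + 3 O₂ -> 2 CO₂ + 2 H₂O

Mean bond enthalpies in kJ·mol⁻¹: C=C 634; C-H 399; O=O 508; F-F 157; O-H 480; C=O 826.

Bonds broken (reactants):
  C-H: 4 × 399 = 1596
  C=C: 1 × 634 = 634
  O=O: 3 × 508 = 1524
  Σ(broken) = 3754 kJ
Bonds formed (products):
  C=O: 4 × 826 = 3304
  O-H: 4 × 480 = 1920
  Σ(formed) = 5224 kJ
ΔH = Σ(broken) − Σ(formed) = 3754 − 5224 = −1470 kJ

ΔH ≈ −1470 kJ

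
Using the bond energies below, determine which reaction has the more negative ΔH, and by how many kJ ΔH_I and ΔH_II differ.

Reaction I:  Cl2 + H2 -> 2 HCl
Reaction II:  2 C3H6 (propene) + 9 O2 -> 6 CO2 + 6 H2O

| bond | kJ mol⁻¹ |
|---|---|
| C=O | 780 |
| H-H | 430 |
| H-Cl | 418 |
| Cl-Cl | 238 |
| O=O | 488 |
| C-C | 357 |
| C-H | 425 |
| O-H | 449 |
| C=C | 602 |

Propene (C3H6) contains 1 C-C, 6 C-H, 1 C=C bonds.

Reaction II, by 3170 kJ

Reaction I:
  Bonds broken (reactants):
    Cl-Cl: 1 × 238 = 238
    H-H: 1 × 430 = 430
    Σ(broken) = 668 kJ
  Bonds formed (products):
    H-Cl: 2 × 418 = 836
    Σ(formed) = 836 kJ
  ΔH_I = 668 − 836 = −168 kJ
Reaction II:
  Bonds broken (reactants):
    C-C: 2 × 357 = 714
    C-H: 12 × 425 = 5100
    C=C: 2 × 602 = 1204
    O=O: 9 × 488 = 4392
    Σ(broken) = 11410 kJ
  Bonds formed (products):
    C=O: 12 × 780 = 9360
    O-H: 12 × 449 = 5388
    Σ(formed) = 14748 kJ
  ΔH_II = 11410 − 14748 = −3338 kJ
ΔH_I − ΔH_II = +3170 kJ, so reaction II has the more negative ΔH; |ΔH_I − ΔH_II| = 3170 kJ.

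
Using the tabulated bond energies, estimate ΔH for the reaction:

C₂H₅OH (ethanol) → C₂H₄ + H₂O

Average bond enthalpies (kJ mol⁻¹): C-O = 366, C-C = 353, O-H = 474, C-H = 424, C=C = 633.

Bonds broken (reactants):
  C-C: 1 × 353 = 353
  C-H: 5 × 424 = 2120
  C-O: 1 × 366 = 366
  O-H: 1 × 474 = 474
  Σ(broken) = 3313 kJ
Bonds formed (products):
  C-H: 4 × 424 = 1696
  C=C: 1 × 633 = 633
  O-H: 2 × 474 = 948
  Σ(formed) = 3277 kJ
ΔH = Σ(broken) − Σ(formed) = 3313 − 3277 = +36 kJ

ΔH ≈ +36 kJ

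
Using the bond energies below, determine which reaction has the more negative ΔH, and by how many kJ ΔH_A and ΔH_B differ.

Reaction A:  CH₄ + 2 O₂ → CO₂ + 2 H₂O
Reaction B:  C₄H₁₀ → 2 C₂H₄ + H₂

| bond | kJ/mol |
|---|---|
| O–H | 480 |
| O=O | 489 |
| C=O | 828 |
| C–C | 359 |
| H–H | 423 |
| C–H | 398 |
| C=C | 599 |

Reaction A, by 1258 kJ

Reaction A:
  Bonds broken (reactants):
    C–H: 4 × 398 = 1592
    O=O: 2 × 489 = 978
    Σ(broken) = 2570 kJ
  Bonds formed (products):
    C=O: 2 × 828 = 1656
    O–H: 4 × 480 = 1920
    Σ(formed) = 3576 kJ
  ΔH_A = 2570 − 3576 = −1006 kJ
Reaction B:
  Bonds broken (reactants):
    C–C: 3 × 359 = 1077
    C–H: 10 × 398 = 3980
    Σ(broken) = 5057 kJ
  Bonds formed (products):
    C–H: 8 × 398 = 3184
    C=C: 2 × 599 = 1198
    H–H: 1 × 423 = 423
    Σ(formed) = 4805 kJ
  ΔH_B = 5057 − 4805 = +252 kJ
ΔH_A − ΔH_B = −1258 kJ, so reaction A has the more negative ΔH; |ΔH_A − ΔH_B| = 1258 kJ.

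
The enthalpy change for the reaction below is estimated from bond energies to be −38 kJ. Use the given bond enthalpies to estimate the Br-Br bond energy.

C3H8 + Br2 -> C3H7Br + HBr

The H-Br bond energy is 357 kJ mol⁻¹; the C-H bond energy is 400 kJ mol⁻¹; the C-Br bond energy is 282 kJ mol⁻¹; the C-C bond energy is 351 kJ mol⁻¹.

D(Br-Br) ≈ 201 kJ/mol

Let D be the Br-Br bond energy.
Σ(broken) = 1×D + 2×351 + 8×400 = 3902 + D
Σ(formed) = 1×282 + 2×351 + 7×400 + 1×357 = 4141
ΔH = Σ(broken) − Σ(formed) = (3902 + D) − (4141) = −239 + D
Setting this equal to −38 kJ gives D = 201 kJ/mol.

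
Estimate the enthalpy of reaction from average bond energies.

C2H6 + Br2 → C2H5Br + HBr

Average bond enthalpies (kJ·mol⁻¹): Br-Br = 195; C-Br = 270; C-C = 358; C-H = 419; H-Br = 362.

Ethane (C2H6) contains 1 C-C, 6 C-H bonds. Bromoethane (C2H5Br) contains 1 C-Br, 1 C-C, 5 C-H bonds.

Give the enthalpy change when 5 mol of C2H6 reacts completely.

ΔH = −90 kJ

Bonds broken (reactants):
  Br-Br: 1 × 195 = 195
  C-C: 1 × 358 = 358
  C-H: 6 × 419 = 2514
  Σ(broken) = 3067 kJ
Bonds formed (products):
  C-Br: 1 × 270 = 270
  C-C: 1 × 358 = 358
  C-H: 5 × 419 = 2095
  H-Br: 1 × 362 = 362
  Σ(formed) = 3085 kJ
ΔH = Σ(broken) − Σ(formed) = 3067 − 3085 = −18 kJ
For 5× the reaction as written: 5 × (−18) = −90 kJ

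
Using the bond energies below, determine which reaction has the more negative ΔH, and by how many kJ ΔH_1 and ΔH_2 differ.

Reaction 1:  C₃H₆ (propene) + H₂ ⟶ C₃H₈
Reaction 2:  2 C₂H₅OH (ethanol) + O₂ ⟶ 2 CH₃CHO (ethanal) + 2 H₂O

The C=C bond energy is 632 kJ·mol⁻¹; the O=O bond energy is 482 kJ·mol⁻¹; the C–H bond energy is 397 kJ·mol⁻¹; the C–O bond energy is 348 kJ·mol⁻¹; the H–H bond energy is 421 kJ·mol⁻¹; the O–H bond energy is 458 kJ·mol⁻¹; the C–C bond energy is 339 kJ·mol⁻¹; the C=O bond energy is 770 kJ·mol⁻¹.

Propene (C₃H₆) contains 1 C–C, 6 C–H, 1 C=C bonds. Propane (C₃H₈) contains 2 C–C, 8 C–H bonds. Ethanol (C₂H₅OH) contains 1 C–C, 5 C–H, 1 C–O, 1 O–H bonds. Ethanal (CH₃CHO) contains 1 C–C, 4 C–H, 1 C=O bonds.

Reaction 2, by 404 kJ

Reaction 1:
  Bonds broken (reactants):
    C–C: 1 × 339 = 339
    C–H: 6 × 397 = 2382
    C=C: 1 × 632 = 632
    H–H: 1 × 421 = 421
    Σ(broken) = 3774 kJ
  Bonds formed (products):
    C–C: 2 × 339 = 678
    C–H: 8 × 397 = 3176
    Σ(formed) = 3854 kJ
  ΔH_1 = 3774 − 3854 = −80 kJ
Reaction 2:
  Bonds broken (reactants):
    C–C: 2 × 339 = 678
    C–H: 10 × 397 = 3970
    C–O: 2 × 348 = 696
    O–H: 2 × 458 = 916
    O=O: 1 × 482 = 482
    Σ(broken) = 6742 kJ
  Bonds formed (products):
    C–C: 2 × 339 = 678
    C–H: 8 × 397 = 3176
    C=O: 2 × 770 = 1540
    O–H: 4 × 458 = 1832
    Σ(formed) = 7226 kJ
  ΔH_2 = 6742 − 7226 = −484 kJ
ΔH_1 − ΔH_2 = +404 kJ, so reaction 2 has the more negative ΔH; |ΔH_1 − ΔH_2| = 404 kJ.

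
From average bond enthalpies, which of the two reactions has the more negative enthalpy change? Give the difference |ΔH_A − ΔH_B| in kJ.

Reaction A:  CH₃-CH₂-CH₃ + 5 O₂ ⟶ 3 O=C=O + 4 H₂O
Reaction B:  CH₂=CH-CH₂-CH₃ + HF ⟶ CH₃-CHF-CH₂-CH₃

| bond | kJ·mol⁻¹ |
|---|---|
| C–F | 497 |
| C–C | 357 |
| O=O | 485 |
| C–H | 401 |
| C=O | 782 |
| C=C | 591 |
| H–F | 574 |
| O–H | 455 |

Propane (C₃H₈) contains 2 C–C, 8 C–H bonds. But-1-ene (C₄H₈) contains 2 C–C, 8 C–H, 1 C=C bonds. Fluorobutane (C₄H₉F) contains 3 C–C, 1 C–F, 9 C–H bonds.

Reaction A, by 1895 kJ

Reaction A:
  Bonds broken (reactants):
    C–C: 2 × 357 = 714
    C–H: 8 × 401 = 3208
    O=O: 5 × 485 = 2425
    Σ(broken) = 6347 kJ
  Bonds formed (products):
    C=O: 6 × 782 = 4692
    O–H: 8 × 455 = 3640
    Σ(formed) = 8332 kJ
  ΔH_A = 6347 − 8332 = −1985 kJ
Reaction B:
  Bonds broken (reactants):
    C–C: 2 × 357 = 714
    C–H: 8 × 401 = 3208
    C=C: 1 × 591 = 591
    H–F: 1 × 574 = 574
    Σ(broken) = 5087 kJ
  Bonds formed (products):
    C–C: 3 × 357 = 1071
    C–F: 1 × 497 = 497
    C–H: 9 × 401 = 3609
    Σ(formed) = 5177 kJ
  ΔH_B = 5087 − 5177 = −90 kJ
ΔH_A − ΔH_B = −1895 kJ, so reaction A has the more negative ΔH; |ΔH_A − ΔH_B| = 1895 kJ.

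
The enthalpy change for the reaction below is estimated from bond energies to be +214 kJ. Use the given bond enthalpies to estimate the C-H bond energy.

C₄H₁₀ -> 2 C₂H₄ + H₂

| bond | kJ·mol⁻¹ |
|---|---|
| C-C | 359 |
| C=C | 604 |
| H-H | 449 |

Let D be the C-H bond energy.
Σ(broken) = 3×359 + 10×D = 1077 + 10D
Σ(formed) = 8×D + 2×604 + 1×449 = 1657 + 8D
ΔH = Σ(broken) − Σ(formed) = (1077 + 10D) − (1657 + 8D) = −580 + 2D
Setting this equal to +214 kJ gives 2D = 794, so D = 397 kJ/mol.

D(C-H) ≈ 397 kJ/mol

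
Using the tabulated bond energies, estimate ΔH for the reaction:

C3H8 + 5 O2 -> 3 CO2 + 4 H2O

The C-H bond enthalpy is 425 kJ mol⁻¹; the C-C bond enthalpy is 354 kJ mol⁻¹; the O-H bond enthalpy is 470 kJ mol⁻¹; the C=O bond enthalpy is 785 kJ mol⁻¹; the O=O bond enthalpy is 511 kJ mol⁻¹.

ΔH ≈ −1807 kJ

Bonds broken (reactants):
  C-C: 2 × 354 = 708
  C-H: 8 × 425 = 3400
  O=O: 5 × 511 = 2555
  Σ(broken) = 6663 kJ
Bonds formed (products):
  C=O: 6 × 785 = 4710
  O-H: 8 × 470 = 3760
  Σ(formed) = 8470 kJ
ΔH = Σ(broken) − Σ(formed) = 6663 − 8470 = −1807 kJ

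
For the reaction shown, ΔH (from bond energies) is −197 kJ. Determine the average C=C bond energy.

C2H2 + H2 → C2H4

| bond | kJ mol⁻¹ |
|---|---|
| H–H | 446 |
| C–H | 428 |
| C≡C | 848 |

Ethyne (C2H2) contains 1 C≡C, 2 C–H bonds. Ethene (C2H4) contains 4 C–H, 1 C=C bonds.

Let D be the C=C bond energy.
Σ(broken) = 1×848 + 2×428 + 1×446 = 2150
Σ(formed) = 4×428 + 1×D = 1712 + D
ΔH = Σ(broken) − Σ(formed) = (2150) − (1712 + D) = +438 − D
Setting this equal to −197 kJ gives D = 635 kJ/mol.

D(C=C) ≈ 635 kJ/mol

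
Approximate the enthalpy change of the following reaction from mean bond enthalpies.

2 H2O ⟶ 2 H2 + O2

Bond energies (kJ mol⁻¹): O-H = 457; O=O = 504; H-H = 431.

Bonds broken (reactants):
  O-H: 4 × 457 = 1828
  Σ(broken) = 1828 kJ
Bonds formed (products):
  H-H: 2 × 431 = 862
  O=O: 1 × 504 = 504
  Σ(formed) = 1366 kJ
ΔH = Σ(broken) − Σ(formed) = 1828 − 1366 = +462 kJ

ΔH ≈ +462 kJ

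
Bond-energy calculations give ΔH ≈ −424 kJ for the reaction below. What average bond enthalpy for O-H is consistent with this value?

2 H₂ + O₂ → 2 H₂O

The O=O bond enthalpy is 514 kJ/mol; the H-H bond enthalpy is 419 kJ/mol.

Let D be the O-H bond energy.
Σ(broken) = 2×419 + 1×514 = 1352
Σ(formed) = 4×D = 4D
ΔH = Σ(broken) − Σ(formed) = (1352) − (4D) = +1352 − 4D
Setting this equal to −424 kJ gives 4D = 1776, so D = 444 kJ/mol.

D(O-H) ≈ 444 kJ/mol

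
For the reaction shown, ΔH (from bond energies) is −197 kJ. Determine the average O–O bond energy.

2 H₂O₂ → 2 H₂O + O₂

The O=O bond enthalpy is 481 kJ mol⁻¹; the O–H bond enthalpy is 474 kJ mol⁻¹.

D(O–O) ≈ 142 kJ/mol

Let D be the O–O bond energy.
Σ(broken) = 4×474 + 2×D = 1896 + 2D
Σ(formed) = 4×474 + 1×481 = 2377
ΔH = Σ(broken) − Σ(formed) = (1896 + 2D) − (2377) = −481 + 2D
Setting this equal to −197 kJ gives 2D = 284, so D = 142 kJ/mol.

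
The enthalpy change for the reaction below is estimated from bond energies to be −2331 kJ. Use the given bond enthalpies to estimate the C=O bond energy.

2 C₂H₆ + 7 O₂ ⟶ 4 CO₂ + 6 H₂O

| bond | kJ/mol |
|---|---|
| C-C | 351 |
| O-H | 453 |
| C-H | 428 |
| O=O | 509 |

Let D be the C=O bond energy.
Σ(broken) = 2×351 + 12×428 + 7×509 = 9401
Σ(formed) = 8×D + 12×453 = 5436 + 8D
ΔH = Σ(broken) − Σ(formed) = (9401) − (5436 + 8D) = +3965 − 8D
Setting this equal to −2331 kJ gives 8D = 6296, so D = 787 kJ/mol.

D(C=O) ≈ 787 kJ/mol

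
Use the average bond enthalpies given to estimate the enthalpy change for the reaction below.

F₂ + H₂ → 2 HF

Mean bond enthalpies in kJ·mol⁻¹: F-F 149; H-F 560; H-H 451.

Bonds broken (reactants):
  F-F: 1 × 149 = 149
  H-H: 1 × 451 = 451
  Σ(broken) = 600 kJ
Bonds formed (products):
  H-F: 2 × 560 = 1120
  Σ(formed) = 1120 kJ
ΔH = Σ(broken) − Σ(formed) = 600 − 1120 = −520 kJ

ΔH ≈ −520 kJ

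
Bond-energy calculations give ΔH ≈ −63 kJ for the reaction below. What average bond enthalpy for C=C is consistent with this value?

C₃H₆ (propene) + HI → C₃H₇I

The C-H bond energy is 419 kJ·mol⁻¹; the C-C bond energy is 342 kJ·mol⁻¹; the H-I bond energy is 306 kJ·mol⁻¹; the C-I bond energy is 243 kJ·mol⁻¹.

Let D be the C=C bond energy.
Σ(broken) = 1×342 + 6×419 + 1×D + 1×306 = 3162 + D
Σ(formed) = 2×342 + 7×419 + 1×243 = 3860
ΔH = Σ(broken) − Σ(formed) = (3162 + D) − (3860) = −698 + D
Setting this equal to −63 kJ gives D = 635 kJ/mol.

D(C=C) ≈ 635 kJ/mol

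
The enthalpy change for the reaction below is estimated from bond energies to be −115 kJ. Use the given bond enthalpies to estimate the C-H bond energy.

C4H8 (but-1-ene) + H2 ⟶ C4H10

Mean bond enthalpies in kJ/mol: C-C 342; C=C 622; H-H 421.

D(C-H) ≈ 408 kJ/mol

Let D be the C-H bond energy.
Σ(broken) = 2×342 + 8×D + 1×622 + 1×421 = 1727 + 8D
Σ(formed) = 3×342 + 10×D = 1026 + 10D
ΔH = Σ(broken) − Σ(formed) = (1727 + 8D) − (1026 + 10D) = +701 − 2D
Setting this equal to −115 kJ gives 2D = 816, so D = 408 kJ/mol.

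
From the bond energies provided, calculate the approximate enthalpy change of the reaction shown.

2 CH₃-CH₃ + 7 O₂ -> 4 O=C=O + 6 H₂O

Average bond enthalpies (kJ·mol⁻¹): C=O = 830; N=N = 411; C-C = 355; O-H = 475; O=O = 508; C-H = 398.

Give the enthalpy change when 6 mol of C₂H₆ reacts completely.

ΔH = −9894 kJ

Bonds broken (reactants):
  C-C: 2 × 355 = 710
  C-H: 12 × 398 = 4776
  O=O: 7 × 508 = 3556
  Σ(broken) = 9042 kJ
Bonds formed (products):
  C=O: 8 × 830 = 6640
  O-H: 12 × 475 = 5700
  Σ(formed) = 12340 kJ
ΔH = Σ(broken) − Σ(formed) = 9042 − 12340 = −3298 kJ
For 3× the reaction as written: 3 × (−3298) = −9894 kJ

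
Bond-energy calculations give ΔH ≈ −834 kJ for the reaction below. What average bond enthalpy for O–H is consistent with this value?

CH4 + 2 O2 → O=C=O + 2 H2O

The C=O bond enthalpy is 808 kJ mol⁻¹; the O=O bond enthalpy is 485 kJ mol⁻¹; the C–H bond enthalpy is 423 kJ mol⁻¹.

D(O–H) ≈ 470 kJ/mol

Let D be the O–H bond energy.
Σ(broken) = 4×423 + 2×485 = 2662
Σ(formed) = 2×808 + 4×D = 1616 + 4D
ΔH = Σ(broken) − Σ(formed) = (2662) − (1616 + 4D) = +1046 − 4D
Setting this equal to −834 kJ gives 4D = 1880, so D = 470 kJ/mol.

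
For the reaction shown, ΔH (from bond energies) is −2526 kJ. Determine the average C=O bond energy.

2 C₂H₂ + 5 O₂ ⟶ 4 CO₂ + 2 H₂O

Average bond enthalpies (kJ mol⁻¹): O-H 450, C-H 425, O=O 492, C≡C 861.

Let D be the C=O bond energy.
Σ(broken) = 2×861 + 4×425 + 5×492 = 5882
Σ(formed) = 8×D + 4×450 = 1800 + 8D
ΔH = Σ(broken) − Σ(formed) = (5882) − (1800 + 8D) = +4082 − 8D
Setting this equal to −2526 kJ gives 8D = 6608, so D = 826 kJ/mol.

D(C=O) ≈ 826 kJ/mol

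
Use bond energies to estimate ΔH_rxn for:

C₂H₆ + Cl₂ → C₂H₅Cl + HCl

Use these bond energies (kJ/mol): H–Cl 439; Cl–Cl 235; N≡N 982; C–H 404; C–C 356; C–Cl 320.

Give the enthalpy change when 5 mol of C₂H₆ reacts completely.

Bonds broken (reactants):
  C–C: 1 × 356 = 356
  C–H: 6 × 404 = 2424
  Cl–Cl: 1 × 235 = 235
  Σ(broken) = 3015 kJ
Bonds formed (products):
  C–C: 1 × 356 = 356
  C–Cl: 1 × 320 = 320
  C–H: 5 × 404 = 2020
  H–Cl: 1 × 439 = 439
  Σ(formed) = 3135 kJ
ΔH = Σ(broken) − Σ(formed) = 3015 − 3135 = −120 kJ
For 5× the reaction as written: 5 × (−120) = −600 kJ

ΔH = −600 kJ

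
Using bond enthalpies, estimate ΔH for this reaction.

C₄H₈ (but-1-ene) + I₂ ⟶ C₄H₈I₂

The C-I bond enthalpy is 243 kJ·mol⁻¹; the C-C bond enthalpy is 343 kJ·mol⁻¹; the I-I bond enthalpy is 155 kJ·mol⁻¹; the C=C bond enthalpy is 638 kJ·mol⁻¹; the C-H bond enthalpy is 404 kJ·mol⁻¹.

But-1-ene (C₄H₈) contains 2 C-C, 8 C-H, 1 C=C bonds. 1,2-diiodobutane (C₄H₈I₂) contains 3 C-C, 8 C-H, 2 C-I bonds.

Bonds broken (reactants):
  C-C: 2 × 343 = 686
  C-H: 8 × 404 = 3232
  C=C: 1 × 638 = 638
  I-I: 1 × 155 = 155
  Σ(broken) = 4711 kJ
Bonds formed (products):
  C-C: 3 × 343 = 1029
  C-H: 8 × 404 = 3232
  C-I: 2 × 243 = 486
  Σ(formed) = 4747 kJ
ΔH = Σ(broken) − Σ(formed) = 4711 − 4747 = −36 kJ

ΔH ≈ −36 kJ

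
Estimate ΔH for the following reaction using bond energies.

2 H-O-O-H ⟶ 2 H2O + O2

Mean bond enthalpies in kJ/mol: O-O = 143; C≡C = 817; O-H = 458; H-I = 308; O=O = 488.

ΔH ≈ −202 kJ

Bonds broken (reactants):
  O-H: 4 × 458 = 1832
  O-O: 2 × 143 = 286
  Σ(broken) = 2118 kJ
Bonds formed (products):
  O-H: 4 × 458 = 1832
  O=O: 1 × 488 = 488
  Σ(formed) = 2320 kJ
ΔH = Σ(broken) − Σ(formed) = 2118 − 2320 = −202 kJ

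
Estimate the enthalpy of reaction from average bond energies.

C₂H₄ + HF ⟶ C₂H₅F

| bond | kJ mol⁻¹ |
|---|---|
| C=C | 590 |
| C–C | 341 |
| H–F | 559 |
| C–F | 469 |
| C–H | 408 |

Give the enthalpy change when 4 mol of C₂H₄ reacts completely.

ΔH = −276 kJ

Bonds broken (reactants):
  C–H: 4 × 408 = 1632
  C=C: 1 × 590 = 590
  H–F: 1 × 559 = 559
  Σ(broken) = 2781 kJ
Bonds formed (products):
  C–C: 1 × 341 = 341
  C–F: 1 × 469 = 469
  C–H: 5 × 408 = 2040
  Σ(formed) = 2850 kJ
ΔH = Σ(broken) − Σ(formed) = 2781 − 2850 = −69 kJ
For 4× the reaction as written: 4 × (−69) = −276 kJ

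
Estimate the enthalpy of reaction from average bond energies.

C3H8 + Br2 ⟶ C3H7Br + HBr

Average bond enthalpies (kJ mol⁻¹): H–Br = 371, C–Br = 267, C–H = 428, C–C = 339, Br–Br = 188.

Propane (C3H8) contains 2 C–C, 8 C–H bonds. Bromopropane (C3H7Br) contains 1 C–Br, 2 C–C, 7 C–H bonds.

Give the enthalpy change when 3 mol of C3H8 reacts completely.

Bonds broken (reactants):
  Br–Br: 1 × 188 = 188
  C–C: 2 × 339 = 678
  C–H: 8 × 428 = 3424
  Σ(broken) = 4290 kJ
Bonds formed (products):
  C–Br: 1 × 267 = 267
  C–C: 2 × 339 = 678
  C–H: 7 × 428 = 2996
  H–Br: 1 × 371 = 371
  Σ(formed) = 4312 kJ
ΔH = Σ(broken) − Σ(formed) = 4290 − 4312 = −22 kJ
For 3× the reaction as written: 3 × (−22) = −66 kJ

ΔH = −66 kJ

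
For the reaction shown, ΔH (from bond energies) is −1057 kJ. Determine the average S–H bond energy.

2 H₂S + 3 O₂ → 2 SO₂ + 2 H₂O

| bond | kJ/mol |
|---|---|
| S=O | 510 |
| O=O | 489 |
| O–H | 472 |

D(S–H) ≈ 351 kJ/mol

Let D be the S–H bond energy.
Σ(broken) = 3×489 + 4×D = 1467 + 4D
Σ(formed) = 4×472 + 4×510 = 3928
ΔH = Σ(broken) − Σ(formed) = (1467 + 4D) − (3928) = −2461 + 4D
Setting this equal to −1057 kJ gives 4D = 1404, so D = 351 kJ/mol.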